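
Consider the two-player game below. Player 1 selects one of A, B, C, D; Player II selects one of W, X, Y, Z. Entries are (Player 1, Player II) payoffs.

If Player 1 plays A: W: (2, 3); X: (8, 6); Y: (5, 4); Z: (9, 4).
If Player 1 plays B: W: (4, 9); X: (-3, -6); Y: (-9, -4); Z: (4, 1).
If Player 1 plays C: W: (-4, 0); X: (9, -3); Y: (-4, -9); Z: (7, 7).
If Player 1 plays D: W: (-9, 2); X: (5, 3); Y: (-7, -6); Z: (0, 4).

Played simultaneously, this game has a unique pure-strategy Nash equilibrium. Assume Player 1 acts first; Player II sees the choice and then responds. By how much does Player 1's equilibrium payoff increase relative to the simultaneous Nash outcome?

4

Work backward from Player II's decision.
- A: BR = X, leader payoff 8.
- B: BR = W, leader payoff 4.
- C: BR = Z, leader payoff 7.
- D: BR = Z, leader payoff 0.
Among 8, 4, 7, 0, the best is 8 at A. Subgame-perfect outcome: (A, X) with payoffs (8, 6).
For the simultaneous game, intersect best replies.
Player 1's best replies: W→B; X→C; Y→A; Z→A.
Player II's best replies: A→X; B→W; C→Z; D→Z.
Only (B, W) has each player best-responding; Nash payoffs (4, 9).
Player 1's commitment gain: 8 − 4 = 4.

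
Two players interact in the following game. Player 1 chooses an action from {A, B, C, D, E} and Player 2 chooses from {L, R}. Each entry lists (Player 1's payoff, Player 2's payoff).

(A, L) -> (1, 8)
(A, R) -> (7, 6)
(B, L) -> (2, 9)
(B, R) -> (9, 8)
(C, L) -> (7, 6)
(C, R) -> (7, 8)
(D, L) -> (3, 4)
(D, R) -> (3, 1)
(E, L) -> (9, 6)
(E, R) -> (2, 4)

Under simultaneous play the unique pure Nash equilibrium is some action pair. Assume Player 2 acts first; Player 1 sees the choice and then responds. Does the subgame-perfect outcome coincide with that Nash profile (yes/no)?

no

Backward induction with Player 2 moving first.
- L: Player 1 compares 1, 2, 7, 3, 9 and picks E; Player 2 would get 6.
- R: Player 1 compares 7, 9, 7, 3, 2 and picks B; Player 2 would get 8.
Among 6, 8, the best is 8 at R. Subgame-perfect outcome: (B, R) with payoffs (9, 8).
Under simultaneous play:
Player 1's best replies: L→E; R→B.
Player 2's best replies: A→L; B→L; C→R; D→L; E→L.
Only (E, L) has each player best-responding; Nash payoffs (9, 6).
Sequential outcome (B, R) differs from the Nash profile (E, L).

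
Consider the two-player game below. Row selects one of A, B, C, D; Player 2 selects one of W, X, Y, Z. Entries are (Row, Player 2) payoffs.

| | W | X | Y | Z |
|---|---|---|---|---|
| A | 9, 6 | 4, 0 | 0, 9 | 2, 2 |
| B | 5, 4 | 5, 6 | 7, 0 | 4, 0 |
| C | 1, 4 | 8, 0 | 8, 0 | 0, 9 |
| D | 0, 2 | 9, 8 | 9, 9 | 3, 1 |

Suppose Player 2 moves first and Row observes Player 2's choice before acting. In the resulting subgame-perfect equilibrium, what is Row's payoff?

9

Solve by backward induction (Player 2 leads).
- W: Row compares 9, 5, 1, 0 and picks A; Player 2 would get 6.
- X: Row compares 4, 5, 8, 9 and picks D; Player 2 would get 8.
- Y: Row compares 0, 7, 8, 9 and picks D; Player 2 would get 9.
- Z: Row compares 2, 4, 0, 3 and picks B; Player 2 would get 0.
Player 2's induced payoffs are 6, 8, 9, 0, so Player 2 commits to Y. Subgame-perfect outcome: (D, Y) with payoffs (9, 9).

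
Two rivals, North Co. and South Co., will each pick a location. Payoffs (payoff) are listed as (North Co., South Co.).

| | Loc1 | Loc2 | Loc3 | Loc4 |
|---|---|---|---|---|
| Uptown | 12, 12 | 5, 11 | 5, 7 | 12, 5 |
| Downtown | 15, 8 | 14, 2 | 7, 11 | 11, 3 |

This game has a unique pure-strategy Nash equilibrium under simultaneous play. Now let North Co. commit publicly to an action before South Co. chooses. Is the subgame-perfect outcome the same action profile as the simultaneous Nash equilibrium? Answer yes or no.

no

Solve by backward induction (North Co. leads).
- Uptown → South Co. plays Loc1 (best of 12, 11, 7, 5); North Co. gets 12.
- Downtown → South Co. plays Loc3 (best of 8, 2, 11, 3); North Co. gets 7.
Among 12, 7, the best is 12 at Uptown. Subgame-perfect outcome: (Uptown, Loc1) with payoffs (12, 12).
For the simultaneous game, intersect best replies.
North Co.'s best replies: Loc1→Downtown; Loc2→Downtown; Loc3→Downtown; Loc4→Uptown.
South Co.'s best replies: Uptown→Loc1; Downtown→Loc3.
Only (Downtown, Loc3) has each player best-responding; Nash payoffs (7, 11).
Sequential outcome (Uptown, Loc1) differs from the Nash profile (Downtown, Loc3).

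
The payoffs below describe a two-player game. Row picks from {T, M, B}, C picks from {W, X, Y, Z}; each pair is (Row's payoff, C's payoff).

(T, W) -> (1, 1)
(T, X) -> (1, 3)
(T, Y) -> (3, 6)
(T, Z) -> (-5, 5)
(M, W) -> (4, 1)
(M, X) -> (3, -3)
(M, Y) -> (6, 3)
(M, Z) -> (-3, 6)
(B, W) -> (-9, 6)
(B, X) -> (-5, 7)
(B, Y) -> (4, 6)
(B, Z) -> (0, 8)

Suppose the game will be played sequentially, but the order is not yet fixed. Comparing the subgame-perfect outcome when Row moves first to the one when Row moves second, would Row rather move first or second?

If Row leads: C's best replies are T→Y, M→Z, B→Z; Row's induced payoffs 3, -3, 0; outcome (T, Y), payoffs (3, 6).
If C leads: Row's best replies are W→M, X→M, Y→M, Z→B; C's induced payoffs 1, -3, 3, 8; outcome (B, Z), payoffs (0, 8).
Row gets 3 moving first and 0 moving second, so Row prefers to move first.

first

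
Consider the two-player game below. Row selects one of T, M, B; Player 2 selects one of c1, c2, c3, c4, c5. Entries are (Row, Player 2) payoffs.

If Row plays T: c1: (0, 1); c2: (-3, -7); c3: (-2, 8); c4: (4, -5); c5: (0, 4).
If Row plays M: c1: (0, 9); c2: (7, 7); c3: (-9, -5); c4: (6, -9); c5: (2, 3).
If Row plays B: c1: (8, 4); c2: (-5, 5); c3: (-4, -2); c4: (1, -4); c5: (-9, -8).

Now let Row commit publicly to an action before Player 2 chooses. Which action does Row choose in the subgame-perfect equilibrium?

Player 2 best-responds to each possible Row move:
- T: BR = c3, leader payoff -2.
- M: BR = c1, leader payoff 0.
- B: BR = c2, leader payoff -5.
Row's induced payoffs are -2, 0, -5, so Row commits to M. Subgame-perfect outcome: (M, c1) with payoffs (0, 9).

M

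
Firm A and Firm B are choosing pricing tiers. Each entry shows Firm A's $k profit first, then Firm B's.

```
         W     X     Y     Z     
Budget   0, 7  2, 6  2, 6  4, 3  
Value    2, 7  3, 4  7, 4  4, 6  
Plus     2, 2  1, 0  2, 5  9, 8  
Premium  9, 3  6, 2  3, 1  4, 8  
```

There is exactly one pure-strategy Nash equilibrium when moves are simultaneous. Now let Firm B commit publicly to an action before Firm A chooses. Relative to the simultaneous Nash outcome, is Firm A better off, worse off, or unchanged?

Backward induction with Firm B moving first.
- W: Firm A compares 0, 2, 2, 9 and picks Premium; Firm B would get 3.
- X: Firm A compares 2, 3, 1, 6 and picks Premium; Firm B would get 2.
- Y: Firm A compares 2, 7, 2, 3 and picks Value; Firm B would get 4.
- Z: Firm A compares 4, 4, 9, 4 and picks Plus; Firm B would get 8.
Among 3, 2, 4, 8, the best is 8 at Z. Subgame-perfect outcome: (Plus, Z) with payoffs (9, 8).
Under simultaneous play:
Firm A's best replies: W→Premium; X→Premium; Y→Value; Z→Plus.
Firm B's best replies: Budget→W; Value→W; Plus→Z; Premium→Z.
The unique mutual best reply is (Plus, Z), giving (9, 8).
Firm A earns 9 sequentially versus 9 at the Nash outcome: unchanged.

unchanged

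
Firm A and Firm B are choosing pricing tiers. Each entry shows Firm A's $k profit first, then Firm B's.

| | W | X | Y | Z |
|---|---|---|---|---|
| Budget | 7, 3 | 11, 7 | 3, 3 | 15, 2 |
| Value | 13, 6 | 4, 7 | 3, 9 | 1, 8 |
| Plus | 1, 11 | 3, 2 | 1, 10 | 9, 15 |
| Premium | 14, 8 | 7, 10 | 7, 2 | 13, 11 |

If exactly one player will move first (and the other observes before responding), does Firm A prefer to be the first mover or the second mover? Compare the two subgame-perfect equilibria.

second

If Firm A leads: Firm B's best replies are Budget→X, Value→Y, Plus→Z, Premium→Z; Firm A's induced payoffs 11, 3, 9, 13; outcome (Premium, Z), payoffs (13, 11).
If Firm B leads: Firm A's best replies are W→Premium, X→Budget, Y→Premium, Z→Budget; Firm B's induced payoffs 8, 7, 2, 2; outcome (Premium, W), payoffs (14, 8).
Firm A gets 13 moving first and 14 moving second, so Firm A prefers to move second.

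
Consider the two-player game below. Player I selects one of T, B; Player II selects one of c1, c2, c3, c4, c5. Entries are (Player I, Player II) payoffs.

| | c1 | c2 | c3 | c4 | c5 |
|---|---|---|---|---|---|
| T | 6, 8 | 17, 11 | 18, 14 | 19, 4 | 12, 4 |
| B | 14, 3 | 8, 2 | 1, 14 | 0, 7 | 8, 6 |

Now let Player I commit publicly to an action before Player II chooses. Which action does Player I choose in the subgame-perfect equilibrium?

Backward induction with Player I moving first.
- T: Player II compares 8, 11, 14, 4, 4 and picks c3; Player I would get 18.
- B: Player II compares 3, 2, 14, 7, 6 and picks c3; Player I would get 1.
Maximizing over 18, 1, Player I chooses T. Subgame-perfect outcome: (T, c3) with payoffs (18, 14).

T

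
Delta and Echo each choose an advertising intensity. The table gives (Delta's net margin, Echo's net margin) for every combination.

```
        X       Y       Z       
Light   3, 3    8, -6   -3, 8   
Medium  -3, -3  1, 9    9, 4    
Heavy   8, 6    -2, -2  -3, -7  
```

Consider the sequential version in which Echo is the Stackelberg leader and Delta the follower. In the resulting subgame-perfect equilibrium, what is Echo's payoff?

6

Delta best-responds to each possible Echo move:
- X → Delta plays Heavy (best of 3, -3, 8); Echo gets 6.
- Y → Delta plays Light (best of 8, 1, -2); Echo gets -6.
- Z → Delta plays Medium (best of -3, 9, -3); Echo gets 4.
Echo's induced payoffs are 6, -6, 4, so Echo commits to X. Subgame-perfect outcome: (Heavy, X) with payoffs (8, 6).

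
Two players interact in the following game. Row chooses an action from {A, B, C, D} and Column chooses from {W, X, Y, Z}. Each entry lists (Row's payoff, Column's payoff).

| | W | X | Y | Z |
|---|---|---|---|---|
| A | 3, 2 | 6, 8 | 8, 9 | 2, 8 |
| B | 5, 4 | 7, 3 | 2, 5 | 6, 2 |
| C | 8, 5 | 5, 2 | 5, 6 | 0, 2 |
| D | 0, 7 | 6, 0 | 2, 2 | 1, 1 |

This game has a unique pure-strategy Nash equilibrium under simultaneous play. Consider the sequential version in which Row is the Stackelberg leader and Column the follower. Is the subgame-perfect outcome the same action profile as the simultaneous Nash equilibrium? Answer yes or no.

Backward induction with Row moving first.
- A → Column plays Y (best of 2, 8, 9, 8); Row gets 8.
- B → Column plays Y (best of 4, 3, 5, 2); Row gets 2.
- C → Column plays Y (best of 5, 2, 6, 2); Row gets 5.
- D → Column plays W (best of 7, 0, 2, 1); Row gets 0.
Among 8, 2, 5, 0, the best is 8 at A. Subgame-perfect outcome: (A, Y) with payoffs (8, 9).
Under simultaneous play:
Row's best replies: W→C; X→B; Y→A; Z→B.
Column's best replies: A→Y; B→Y; C→Y; D→W.
Only (A, Y) has each player best-responding; Nash payoffs (8, 9).
Sequential outcome (A, Y) coincides with the Nash profile (A, Y).

yes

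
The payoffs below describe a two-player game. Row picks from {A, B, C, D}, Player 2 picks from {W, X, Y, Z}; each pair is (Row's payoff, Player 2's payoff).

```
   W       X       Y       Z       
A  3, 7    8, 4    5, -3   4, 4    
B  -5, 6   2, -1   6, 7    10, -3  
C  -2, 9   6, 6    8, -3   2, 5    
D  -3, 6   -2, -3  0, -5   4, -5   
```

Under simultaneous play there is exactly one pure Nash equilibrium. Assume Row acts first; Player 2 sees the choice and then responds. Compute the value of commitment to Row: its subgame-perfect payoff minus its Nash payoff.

Work backward from Player 2's decision.
- A: BR = W, leader payoff 3.
- B: BR = Y, leader payoff 6.
- C: BR = W, leader payoff -2.
- D: BR = W, leader payoff -3.
Among 3, 6, -2, -3, the best is 6 at B. Subgame-perfect outcome: (B, Y) with payoffs (6, 7).
For the simultaneous game, intersect best replies.
Row's best replies: W→A; X→A; Y→C; Z→B.
Player 2's best replies: A→W; B→Y; C→W; D→W.
The unique mutual best reply is (A, W), giving (3, 7).
Row's commitment gain: 6 − 3 = 3.

3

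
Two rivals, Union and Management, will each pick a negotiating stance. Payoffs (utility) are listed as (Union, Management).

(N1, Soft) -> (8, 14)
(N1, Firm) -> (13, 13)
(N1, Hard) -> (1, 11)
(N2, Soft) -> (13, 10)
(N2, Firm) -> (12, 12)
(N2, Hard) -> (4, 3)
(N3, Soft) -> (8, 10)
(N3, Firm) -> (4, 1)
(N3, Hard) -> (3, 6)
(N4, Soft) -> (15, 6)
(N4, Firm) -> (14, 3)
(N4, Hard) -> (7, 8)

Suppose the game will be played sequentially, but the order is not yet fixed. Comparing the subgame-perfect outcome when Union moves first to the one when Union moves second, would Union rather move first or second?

If Union leads: Management's best replies are N1→Soft, N2→Firm, N3→Soft, N4→Hard; Union's induced payoffs 8, 12, 8, 7; outcome (N2, Firm), payoffs (12, 12).
If Management leads: Union's best replies are Soft→N4, Firm→N4, Hard→N4; Management's induced payoffs 6, 3, 8; outcome (N4, Hard), payoffs (7, 8).
Union gets 12 moving first and 7 moving second, so Union prefers to move first.

first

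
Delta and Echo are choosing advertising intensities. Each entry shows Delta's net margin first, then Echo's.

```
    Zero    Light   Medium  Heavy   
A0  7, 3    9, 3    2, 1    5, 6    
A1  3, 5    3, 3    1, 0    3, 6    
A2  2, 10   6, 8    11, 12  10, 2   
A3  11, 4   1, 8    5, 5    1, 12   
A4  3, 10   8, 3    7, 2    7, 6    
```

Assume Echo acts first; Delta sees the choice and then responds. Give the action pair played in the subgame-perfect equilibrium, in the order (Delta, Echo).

(A2, Medium)

Work backward from Delta's decision.
- Zero → Delta plays A3 (best of 7, 3, 2, 11, 3); Echo gets 4.
- Light → Delta plays A0 (best of 9, 3, 6, 1, 8); Echo gets 3.
- Medium → Delta plays A2 (best of 2, 1, 11, 5, 7); Echo gets 12.
- Heavy → Delta plays A2 (best of 5, 3, 10, 1, 7); Echo gets 2.
Maximizing over 4, 3, 12, 2, Echo chooses Medium. Subgame-perfect outcome: (A2, Medium) with payoffs (11, 12).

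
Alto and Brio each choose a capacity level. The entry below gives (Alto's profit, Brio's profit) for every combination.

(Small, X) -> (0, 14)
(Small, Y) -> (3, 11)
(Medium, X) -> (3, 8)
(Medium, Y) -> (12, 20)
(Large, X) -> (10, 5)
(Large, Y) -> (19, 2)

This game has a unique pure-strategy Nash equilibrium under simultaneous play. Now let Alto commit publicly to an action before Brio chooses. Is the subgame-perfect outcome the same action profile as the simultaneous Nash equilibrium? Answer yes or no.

no

Solve by backward induction (Alto leads).
- Small: BR = X, leader payoff 0.
- Medium: BR = Y, leader payoff 12.
- Large: BR = X, leader payoff 10.
Alto's induced payoffs are 0, 12, 10, so Alto commits to Medium. Subgame-perfect outcome: (Medium, Y) with payoffs (12, 20).
Under simultaneous play:
Alto's best replies: X→Large; Y→Large.
Brio's best replies: Small→X; Medium→Y; Large→X.
The unique mutual best reply is (Large, X), giving (10, 5).
Sequential outcome (Medium, Y) differs from the Nash profile (Large, X).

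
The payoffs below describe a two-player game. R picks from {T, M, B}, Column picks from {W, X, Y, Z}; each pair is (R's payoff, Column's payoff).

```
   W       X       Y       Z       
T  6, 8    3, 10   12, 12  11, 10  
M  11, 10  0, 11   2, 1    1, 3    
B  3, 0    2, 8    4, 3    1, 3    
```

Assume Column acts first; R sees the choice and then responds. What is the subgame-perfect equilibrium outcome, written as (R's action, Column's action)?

Solve by backward induction (Column leads).
- W: BR = M, leader payoff 10.
- X: BR = T, leader payoff 10.
- Y: BR = T, leader payoff 12.
- Z: BR = T, leader payoff 10.
Maximizing over 10, 10, 12, 10, Column chooses Y. Subgame-perfect outcome: (T, Y) with payoffs (12, 12).

(T, Y)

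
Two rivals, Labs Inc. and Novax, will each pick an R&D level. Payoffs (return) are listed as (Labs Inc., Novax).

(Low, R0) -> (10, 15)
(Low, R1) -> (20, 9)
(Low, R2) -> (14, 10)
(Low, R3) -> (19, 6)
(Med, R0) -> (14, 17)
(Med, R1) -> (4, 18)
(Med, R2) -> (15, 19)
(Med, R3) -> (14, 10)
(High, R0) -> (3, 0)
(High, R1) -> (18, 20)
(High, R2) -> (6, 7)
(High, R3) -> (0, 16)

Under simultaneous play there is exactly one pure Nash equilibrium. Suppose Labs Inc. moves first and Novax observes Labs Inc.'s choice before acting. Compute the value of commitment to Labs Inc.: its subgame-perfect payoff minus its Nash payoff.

3

Backward induction with Labs Inc. moving first.
- Low: BR = R0, leader payoff 10.
- Med: BR = R2, leader payoff 15.
- High: BR = R1, leader payoff 18.
Among 10, 15, 18, the best is 18 at High. Subgame-perfect outcome: (High, R1) with payoffs (18, 20).
Under simultaneous play:
Labs Inc.'s best replies: R0→Med; R1→Low; R2→Med; R3→Low.
Novax's best replies: Low→R0; Med→R2; High→R1.
Only (Med, R2) has each player best-responding; Nash payoffs (15, 19).
Labs Inc.'s commitment gain: 18 − 15 = 3.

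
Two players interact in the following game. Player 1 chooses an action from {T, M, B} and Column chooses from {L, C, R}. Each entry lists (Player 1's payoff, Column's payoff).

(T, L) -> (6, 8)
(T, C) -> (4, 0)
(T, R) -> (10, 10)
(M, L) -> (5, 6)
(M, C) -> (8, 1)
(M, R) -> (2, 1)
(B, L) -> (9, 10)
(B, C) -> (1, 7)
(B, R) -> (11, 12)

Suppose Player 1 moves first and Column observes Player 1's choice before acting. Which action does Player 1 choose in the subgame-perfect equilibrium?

Solve by backward induction (Player 1 leads).
- T: Column compares 8, 0, 10 and picks R; Player 1 would get 10.
- M: Column compares 6, 1, 1 and picks L; Player 1 would get 5.
- B: Column compares 10, 7, 12 and picks R; Player 1 would get 11.
Maximizing over 10, 5, 11, Player 1 chooses B. Subgame-perfect outcome: (B, R) with payoffs (11, 12).

B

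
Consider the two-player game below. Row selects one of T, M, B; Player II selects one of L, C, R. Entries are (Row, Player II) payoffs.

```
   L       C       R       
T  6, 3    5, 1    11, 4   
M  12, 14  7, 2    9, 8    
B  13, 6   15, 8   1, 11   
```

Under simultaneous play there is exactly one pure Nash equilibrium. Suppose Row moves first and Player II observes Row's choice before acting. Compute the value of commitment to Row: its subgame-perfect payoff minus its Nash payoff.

Backward induction with Row moving first.
- T → Player II plays R (best of 3, 1, 4); Row gets 11.
- M → Player II plays L (best of 14, 2, 8); Row gets 12.
- B → Player II plays R (best of 6, 8, 11); Row gets 1.
Among 11, 12, 1, the best is 12 at M. Subgame-perfect outcome: (M, L) with payoffs (12, 14).
For the simultaneous game, intersect best replies.
Row's best replies: L→B; C→B; R→T.
Player II's best replies: T→R; M→L; B→R.
The unique mutual best reply is (T, R), giving (11, 4).
Row's commitment gain: 12 − 11 = 1.

1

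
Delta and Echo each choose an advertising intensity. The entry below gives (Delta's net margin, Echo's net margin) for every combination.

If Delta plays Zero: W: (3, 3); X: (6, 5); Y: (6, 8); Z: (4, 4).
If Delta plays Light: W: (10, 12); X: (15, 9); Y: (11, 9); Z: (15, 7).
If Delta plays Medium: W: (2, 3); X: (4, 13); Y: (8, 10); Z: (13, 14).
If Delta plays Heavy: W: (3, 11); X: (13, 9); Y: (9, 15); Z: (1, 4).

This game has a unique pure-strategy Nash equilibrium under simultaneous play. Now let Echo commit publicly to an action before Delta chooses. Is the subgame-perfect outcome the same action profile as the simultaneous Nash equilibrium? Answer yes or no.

Backward induction with Echo moving first.
- W: BR = Light, leader payoff 12.
- X: BR = Light, leader payoff 9.
- Y: BR = Light, leader payoff 9.
- Z: BR = Light, leader payoff 7.
Maximizing over 12, 9, 9, 7, Echo chooses W. Subgame-perfect outcome: (Light, W) with payoffs (10, 12).
Now find the simultaneous Nash equilibrium.
Delta's best replies: W→Light; X→Light; Y→Light; Z→Light.
Echo's best replies: Zero→Y; Light→W; Medium→Z; Heavy→Y.
Only (Light, W) has each player best-responding; Nash payoffs (10, 12).
Sequential outcome (Light, W) coincides with the Nash profile (Light, W).

yes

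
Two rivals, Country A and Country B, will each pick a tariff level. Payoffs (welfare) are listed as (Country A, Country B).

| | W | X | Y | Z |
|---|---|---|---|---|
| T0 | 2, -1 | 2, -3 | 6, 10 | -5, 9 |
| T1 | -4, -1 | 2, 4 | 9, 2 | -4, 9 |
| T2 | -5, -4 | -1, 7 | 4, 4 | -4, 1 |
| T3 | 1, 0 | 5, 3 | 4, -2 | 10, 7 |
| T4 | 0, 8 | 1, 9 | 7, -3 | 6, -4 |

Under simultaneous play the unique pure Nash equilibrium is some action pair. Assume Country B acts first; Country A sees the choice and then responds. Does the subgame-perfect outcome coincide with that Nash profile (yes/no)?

yes

Backward induction with Country B moving first.
- W → Country A plays T0 (best of 2, -4, -5, 1, 0); Country B gets -1.
- X → Country A plays T3 (best of 2, 2, -1, 5, 1); Country B gets 3.
- Y → Country A plays T1 (best of 6, 9, 4, 4, 7); Country B gets 2.
- Z → Country A plays T3 (best of -5, -4, -4, 10, 6); Country B gets 7.
Among -1, 3, 2, 7, the best is 7 at Z. Subgame-perfect outcome: (T3, Z) with payoffs (10, 7).
Under simultaneous play:
Country A's best replies: W→T0; X→T3; Y→T1; Z→T3.
Country B's best replies: T0→Y; T1→Z; T2→X; T3→Z; T4→X.
Only (T3, Z) has each player best-responding; Nash payoffs (10, 7).
Sequential outcome (T3, Z) coincides with the Nash profile (T3, Z).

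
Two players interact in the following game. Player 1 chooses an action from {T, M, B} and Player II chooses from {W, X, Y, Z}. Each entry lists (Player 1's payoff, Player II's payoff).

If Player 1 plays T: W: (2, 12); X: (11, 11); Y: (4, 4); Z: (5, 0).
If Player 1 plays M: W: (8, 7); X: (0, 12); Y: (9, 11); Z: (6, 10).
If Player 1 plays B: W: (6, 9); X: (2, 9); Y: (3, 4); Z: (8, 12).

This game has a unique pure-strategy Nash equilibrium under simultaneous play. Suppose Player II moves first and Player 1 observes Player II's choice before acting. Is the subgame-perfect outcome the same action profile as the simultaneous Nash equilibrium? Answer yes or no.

yes

Solve by backward induction (Player II leads).
- W: BR = M, leader payoff 7.
- X: BR = T, leader payoff 11.
- Y: BR = M, leader payoff 11.
- Z: BR = B, leader payoff 12.
Maximizing over 7, 11, 11, 12, Player II chooses Z. Subgame-perfect outcome: (B, Z) with payoffs (8, 12).
Under simultaneous play:
Player 1's best replies: W→M; X→T; Y→M; Z→B.
Player II's best replies: T→W; M→X; B→Z.
Only (B, Z) has each player best-responding; Nash payoffs (8, 12).
Sequential outcome (B, Z) coincides with the Nash profile (B, Z).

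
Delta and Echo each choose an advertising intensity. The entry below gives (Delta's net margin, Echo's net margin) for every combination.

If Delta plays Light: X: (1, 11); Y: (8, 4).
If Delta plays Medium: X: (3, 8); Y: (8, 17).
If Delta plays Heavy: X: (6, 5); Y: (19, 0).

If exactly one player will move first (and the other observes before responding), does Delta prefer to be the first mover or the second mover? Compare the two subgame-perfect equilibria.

If Delta leads: Echo's best replies are Light→X, Medium→Y, Heavy→X; Delta's induced payoffs 1, 8, 6; outcome (Medium, Y), payoffs (8, 17).
If Echo leads: Delta's best replies are X→Heavy, Y→Heavy; Echo's induced payoffs 5, 0; outcome (Heavy, X), payoffs (6, 5).
Delta gets 8 moving first and 6 moving second, so Delta prefers to move first.

first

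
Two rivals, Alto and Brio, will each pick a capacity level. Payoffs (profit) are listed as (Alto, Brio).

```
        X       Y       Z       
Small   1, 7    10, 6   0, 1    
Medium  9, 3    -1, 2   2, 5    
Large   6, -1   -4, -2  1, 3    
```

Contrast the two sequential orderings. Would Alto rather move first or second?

If Alto leads: Brio's best replies are Small→X, Medium→Z, Large→Z; Alto's induced payoffs 1, 2, 1; outcome (Medium, Z), payoffs (2, 5).
If Brio leads: Alto's best replies are X→Medium, Y→Small, Z→Medium; Brio's induced payoffs 3, 6, 5; outcome (Small, Y), payoffs (10, 6).
Alto gets 2 moving first and 10 moving second, so Alto prefers to move second.

second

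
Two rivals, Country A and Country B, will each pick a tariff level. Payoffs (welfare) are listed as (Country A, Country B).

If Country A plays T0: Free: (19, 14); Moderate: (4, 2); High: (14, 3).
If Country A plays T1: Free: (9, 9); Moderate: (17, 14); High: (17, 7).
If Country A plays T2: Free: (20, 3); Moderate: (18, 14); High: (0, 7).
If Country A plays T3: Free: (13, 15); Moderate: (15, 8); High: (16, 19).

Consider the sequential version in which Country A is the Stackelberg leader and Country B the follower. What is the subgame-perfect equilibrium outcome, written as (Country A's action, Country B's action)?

Solve by backward induction (Country A leads).
- T0: Country B compares 14, 2, 3 and picks Free; Country A would get 19.
- T1: Country B compares 9, 14, 7 and picks Moderate; Country A would get 17.
- T2: Country B compares 3, 14, 7 and picks Moderate; Country A would get 18.
- T3: Country B compares 15, 8, 19 and picks High; Country A would get 16.
Maximizing over 19, 17, 18, 16, Country A chooses T0. Subgame-perfect outcome: (T0, Free) with payoffs (19, 14).

(T0, Free)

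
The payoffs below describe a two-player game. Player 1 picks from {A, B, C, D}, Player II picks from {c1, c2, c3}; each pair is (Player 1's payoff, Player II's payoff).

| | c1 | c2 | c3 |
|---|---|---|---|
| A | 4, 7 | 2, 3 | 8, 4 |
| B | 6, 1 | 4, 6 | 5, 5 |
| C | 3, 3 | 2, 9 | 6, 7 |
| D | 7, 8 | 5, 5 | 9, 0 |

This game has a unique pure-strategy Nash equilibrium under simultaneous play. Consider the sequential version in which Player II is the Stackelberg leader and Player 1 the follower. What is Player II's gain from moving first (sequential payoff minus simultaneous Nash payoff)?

0

Work backward from Player 1's decision.
- c1 → Player 1 plays D (best of 4, 6, 3, 7); Player II gets 8.
- c2 → Player 1 plays D (best of 2, 4, 2, 5); Player II gets 5.
- c3 → Player 1 plays D (best of 8, 5, 6, 9); Player II gets 0.
Player II's induced payoffs are 8, 5, 0, so Player II commits to c1. Subgame-perfect outcome: (D, c1) with payoffs (7, 8).
Now find the simultaneous Nash equilibrium.
Player 1's best replies: c1→D; c2→D; c3→D.
Player II's best replies: A→c1; B→c2; C→c2; D→c1.
Only (D, c1) has each player best-responding; Nash payoffs (7, 8).
Player II's commitment gain: 8 − 8 = 0.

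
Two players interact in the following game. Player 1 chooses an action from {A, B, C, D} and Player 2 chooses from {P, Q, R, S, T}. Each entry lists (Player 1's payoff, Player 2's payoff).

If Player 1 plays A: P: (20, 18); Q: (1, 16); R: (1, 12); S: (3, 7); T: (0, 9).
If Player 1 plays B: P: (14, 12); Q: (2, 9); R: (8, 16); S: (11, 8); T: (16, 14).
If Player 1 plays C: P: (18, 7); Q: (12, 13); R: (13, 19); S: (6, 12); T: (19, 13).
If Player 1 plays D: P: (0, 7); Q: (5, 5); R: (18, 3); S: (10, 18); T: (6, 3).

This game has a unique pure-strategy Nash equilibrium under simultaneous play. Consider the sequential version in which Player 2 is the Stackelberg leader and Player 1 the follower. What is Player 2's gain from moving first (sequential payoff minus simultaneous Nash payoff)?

Work backward from Player 1's decision.
- P: Player 1 compares 20, 14, 18, 0 and picks A; Player 2 would get 18.
- Q: Player 1 compares 1, 2, 12, 5 and picks C; Player 2 would get 13.
- R: Player 1 compares 1, 8, 13, 18 and picks D; Player 2 would get 3.
- S: Player 1 compares 3, 11, 6, 10 and picks B; Player 2 would get 8.
- T: Player 1 compares 0, 16, 19, 6 and picks C; Player 2 would get 13.
Player 2's induced payoffs are 18, 13, 3, 8, 13, so Player 2 commits to P. Subgame-perfect outcome: (A, P) with payoffs (20, 18).
Now find the simultaneous Nash equilibrium.
Player 1's best replies: P→A; Q→C; R→D; S→B; T→C.
Player 2's best replies: A→P; B→R; C→R; D→S.
Only (A, P) has each player best-responding; Nash payoffs (20, 18).
Player 2's commitment gain: 18 − 18 = 0.

0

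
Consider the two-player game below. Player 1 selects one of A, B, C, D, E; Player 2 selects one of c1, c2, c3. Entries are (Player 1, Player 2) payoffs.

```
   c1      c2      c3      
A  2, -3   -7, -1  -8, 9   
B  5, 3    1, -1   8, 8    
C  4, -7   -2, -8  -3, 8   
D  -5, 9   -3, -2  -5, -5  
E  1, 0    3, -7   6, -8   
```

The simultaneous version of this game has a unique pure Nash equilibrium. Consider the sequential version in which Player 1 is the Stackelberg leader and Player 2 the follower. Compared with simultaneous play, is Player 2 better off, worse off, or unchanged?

Solve by backward induction (Player 1 leads).
- A → Player 2 plays c3 (best of -3, -1, 9); Player 1 gets -8.
- B → Player 2 plays c3 (best of 3, -1, 8); Player 1 gets 8.
- C → Player 2 plays c3 (best of -7, -8, 8); Player 1 gets -3.
- D → Player 2 plays c1 (best of 9, -2, -5); Player 1 gets -5.
- E → Player 2 plays c1 (best of 0, -7, -8); Player 1 gets 1.
Among -8, 8, -3, -5, 1, the best is 8 at B. Subgame-perfect outcome: (B, c3) with payoffs (8, 8).
For the simultaneous game, intersect best replies.
Player 1's best replies: c1→B; c2→E; c3→B.
Player 2's best replies: A→c3; B→c3; C→c3; D→c1; E→c1.
The unique mutual best reply is (B, c3), giving (8, 8).
Player 2 earns 8 sequentially versus 8 at the Nash outcome: unchanged.

unchanged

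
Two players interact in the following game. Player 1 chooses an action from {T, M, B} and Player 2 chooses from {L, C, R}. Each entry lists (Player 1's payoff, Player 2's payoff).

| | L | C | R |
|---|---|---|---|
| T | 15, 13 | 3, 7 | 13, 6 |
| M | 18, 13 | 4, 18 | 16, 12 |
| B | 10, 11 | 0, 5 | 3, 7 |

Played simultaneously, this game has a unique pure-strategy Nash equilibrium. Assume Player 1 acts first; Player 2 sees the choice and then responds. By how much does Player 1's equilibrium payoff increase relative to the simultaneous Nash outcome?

Work backward from Player 2's decision.
- T → Player 2 plays L (best of 13, 7, 6); Player 1 gets 15.
- M → Player 2 plays C (best of 13, 18, 12); Player 1 gets 4.
- B → Player 2 plays L (best of 11, 5, 7); Player 1 gets 10.
Player 1's induced payoffs are 15, 4, 10, so Player 1 commits to T. Subgame-perfect outcome: (T, L) with payoffs (15, 13).
Under simultaneous play:
Player 1's best replies: L→M; C→M; R→M.
Player 2's best replies: T→L; M→C; B→L.
The unique mutual best reply is (M, C), giving (4, 18).
Player 1's commitment gain: 15 − 4 = 11.

11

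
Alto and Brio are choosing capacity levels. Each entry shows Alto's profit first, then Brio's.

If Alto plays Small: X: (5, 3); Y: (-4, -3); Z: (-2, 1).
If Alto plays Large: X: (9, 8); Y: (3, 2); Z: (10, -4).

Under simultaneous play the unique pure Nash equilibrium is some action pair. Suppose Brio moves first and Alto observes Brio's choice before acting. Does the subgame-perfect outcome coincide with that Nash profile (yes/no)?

yes

Alto best-responds to each possible Brio move:
- X: BR = Large, leader payoff 8.
- Y: BR = Large, leader payoff 2.
- Z: BR = Large, leader payoff -4.
Among 8, 2, -4, the best is 8 at X. Subgame-perfect outcome: (Large, X) with payoffs (9, 8).
For the simultaneous game, intersect best replies.
Alto's best replies: X→Large; Y→Large; Z→Large.
Brio's best replies: Small→X; Large→X.
The unique mutual best reply is (Large, X), giving (9, 8).
Sequential outcome (Large, X) coincides with the Nash profile (Large, X).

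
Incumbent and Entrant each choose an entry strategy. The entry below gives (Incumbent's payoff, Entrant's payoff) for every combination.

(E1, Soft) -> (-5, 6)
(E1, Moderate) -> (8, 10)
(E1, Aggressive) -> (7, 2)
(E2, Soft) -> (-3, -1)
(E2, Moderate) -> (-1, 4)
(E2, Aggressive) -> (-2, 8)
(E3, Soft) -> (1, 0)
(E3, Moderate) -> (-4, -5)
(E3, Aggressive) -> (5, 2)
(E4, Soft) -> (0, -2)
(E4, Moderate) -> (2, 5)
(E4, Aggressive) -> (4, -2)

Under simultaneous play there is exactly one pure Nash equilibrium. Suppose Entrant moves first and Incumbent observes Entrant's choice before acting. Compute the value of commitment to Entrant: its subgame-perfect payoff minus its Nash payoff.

Incumbent best-responds to each possible Entrant move:
- Soft: Incumbent compares -5, -3, 1, 0 and picks E3; Entrant would get 0.
- Moderate: Incumbent compares 8, -1, -4, 2 and picks E1; Entrant would get 10.
- Aggressive: Incumbent compares 7, -2, 5, 4 and picks E1; Entrant would get 2.
Among 0, 10, 2, the best is 10 at Moderate. Subgame-perfect outcome: (E1, Moderate) with payoffs (8, 10).
For the simultaneous game, intersect best replies.
Incumbent's best replies: Soft→E3; Moderate→E1; Aggressive→E1.
Entrant's best replies: E1→Moderate; E2→Aggressive; E3→Aggressive; E4→Moderate.
The unique mutual best reply is (E1, Moderate), giving (8, 10).
Entrant's commitment gain: 10 − 10 = 0.

0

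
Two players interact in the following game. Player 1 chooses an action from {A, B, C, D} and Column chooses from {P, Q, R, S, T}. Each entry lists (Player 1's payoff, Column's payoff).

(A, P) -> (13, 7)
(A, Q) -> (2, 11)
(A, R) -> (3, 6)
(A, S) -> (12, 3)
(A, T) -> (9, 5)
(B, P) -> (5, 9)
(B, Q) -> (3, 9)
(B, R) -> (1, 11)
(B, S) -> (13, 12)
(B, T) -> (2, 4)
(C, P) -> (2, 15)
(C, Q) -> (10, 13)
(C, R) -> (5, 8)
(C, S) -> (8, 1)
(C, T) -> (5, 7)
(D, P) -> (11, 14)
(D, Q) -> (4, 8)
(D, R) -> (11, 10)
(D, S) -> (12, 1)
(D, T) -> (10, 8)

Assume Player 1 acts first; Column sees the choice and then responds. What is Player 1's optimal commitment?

Solve by backward induction (Player 1 leads).
- A: Column compares 7, 11, 6, 3, 5 and picks Q; Player 1 would get 2.
- B: Column compares 9, 9, 11, 12, 4 and picks S; Player 1 would get 13.
- C: Column compares 15, 13, 8, 1, 7 and picks P; Player 1 would get 2.
- D: Column compares 14, 8, 10, 1, 8 and picks P; Player 1 would get 11.
Among 2, 13, 2, 11, the best is 13 at B. Subgame-perfect outcome: (B, S) with payoffs (13, 12).

B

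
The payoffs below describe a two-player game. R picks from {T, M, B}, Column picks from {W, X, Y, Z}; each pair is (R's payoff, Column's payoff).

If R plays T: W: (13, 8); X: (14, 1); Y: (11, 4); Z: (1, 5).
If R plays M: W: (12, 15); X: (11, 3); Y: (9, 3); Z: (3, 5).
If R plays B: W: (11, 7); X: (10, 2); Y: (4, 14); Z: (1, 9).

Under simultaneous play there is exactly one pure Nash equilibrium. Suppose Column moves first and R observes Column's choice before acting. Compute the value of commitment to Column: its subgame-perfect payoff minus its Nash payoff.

0

Backward induction with Column moving first.
- W → R plays T (best of 13, 12, 11); Column gets 8.
- X → R plays T (best of 14, 11, 10); Column gets 1.
- Y → R plays T (best of 11, 9, 4); Column gets 4.
- Z → R plays M (best of 1, 3, 1); Column gets 5.
Column's induced payoffs are 8, 1, 4, 5, so Column commits to W. Subgame-perfect outcome: (T, W) with payoffs (13, 8).
Now find the simultaneous Nash equilibrium.
R's best replies: W→T; X→T; Y→T; Z→M.
Column's best replies: T→W; M→W; B→Y.
The unique mutual best reply is (T, W), giving (13, 8).
Column's commitment gain: 8 − 8 = 0.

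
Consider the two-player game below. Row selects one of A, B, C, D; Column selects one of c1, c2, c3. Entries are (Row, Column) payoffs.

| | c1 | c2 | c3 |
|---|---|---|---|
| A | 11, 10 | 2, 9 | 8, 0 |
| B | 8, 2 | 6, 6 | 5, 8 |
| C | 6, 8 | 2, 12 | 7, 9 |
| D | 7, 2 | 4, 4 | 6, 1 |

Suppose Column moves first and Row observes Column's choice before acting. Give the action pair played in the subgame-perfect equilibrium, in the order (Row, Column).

Row best-responds to each possible Column move:
- c1 → Row plays A (best of 11, 8, 6, 7); Column gets 10.
- c2 → Row plays B (best of 2, 6, 2, 4); Column gets 6.
- c3 → Row plays A (best of 8, 5, 7, 6); Column gets 0.
Column's induced payoffs are 10, 6, 0, so Column commits to c1. Subgame-perfect outcome: (A, c1) with payoffs (11, 10).

(A, c1)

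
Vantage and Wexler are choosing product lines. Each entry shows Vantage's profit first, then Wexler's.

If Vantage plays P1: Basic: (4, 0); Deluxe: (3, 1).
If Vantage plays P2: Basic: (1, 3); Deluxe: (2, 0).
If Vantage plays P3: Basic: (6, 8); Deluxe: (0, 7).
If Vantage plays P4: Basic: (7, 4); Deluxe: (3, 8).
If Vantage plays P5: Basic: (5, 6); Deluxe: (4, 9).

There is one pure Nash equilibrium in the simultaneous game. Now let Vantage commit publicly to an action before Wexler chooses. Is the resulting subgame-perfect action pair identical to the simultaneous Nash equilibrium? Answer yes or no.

Work backward from Wexler's decision.
- P1 → Wexler plays Deluxe (best of 0, 1); Vantage gets 3.
- P2 → Wexler plays Basic (best of 3, 0); Vantage gets 1.
- P3 → Wexler plays Basic (best of 8, 7); Vantage gets 6.
- P4 → Wexler plays Deluxe (best of 4, 8); Vantage gets 3.
- P5 → Wexler plays Deluxe (best of 6, 9); Vantage gets 4.
Among 3, 1, 6, 3, 4, the best is 6 at P3. Subgame-perfect outcome: (P3, Basic) with payoffs (6, 8).
Now find the simultaneous Nash equilibrium.
Vantage's best replies: Basic→P4; Deluxe→P5.
Wexler's best replies: P1→Deluxe; P2→Basic; P3→Basic; P4→Deluxe; P5→Deluxe.
Only (P5, Deluxe) has each player best-responding; Nash payoffs (4, 9).
Sequential outcome (P3, Basic) differs from the Nash profile (P5, Deluxe).

no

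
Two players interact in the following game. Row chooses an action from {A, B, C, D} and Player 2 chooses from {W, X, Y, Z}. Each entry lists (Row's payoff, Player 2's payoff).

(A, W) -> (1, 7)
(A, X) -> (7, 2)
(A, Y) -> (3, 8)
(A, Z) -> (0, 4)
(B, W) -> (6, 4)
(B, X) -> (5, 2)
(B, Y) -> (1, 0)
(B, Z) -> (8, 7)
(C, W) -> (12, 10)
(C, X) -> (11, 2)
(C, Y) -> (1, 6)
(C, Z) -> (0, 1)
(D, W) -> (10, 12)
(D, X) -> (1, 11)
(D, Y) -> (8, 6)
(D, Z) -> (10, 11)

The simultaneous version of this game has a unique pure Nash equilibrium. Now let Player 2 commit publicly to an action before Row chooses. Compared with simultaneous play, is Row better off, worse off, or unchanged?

Work backward from Row's decision.
- W → Row plays C (best of 1, 6, 12, 10); Player 2 gets 10.
- X → Row plays C (best of 7, 5, 11, 1); Player 2 gets 2.
- Y → Row plays D (best of 3, 1, 1, 8); Player 2 gets 6.
- Z → Row plays D (best of 0, 8, 0, 10); Player 2 gets 11.
Player 2's induced payoffs are 10, 2, 6, 11, so Player 2 commits to Z. Subgame-perfect outcome: (D, Z) with payoffs (10, 11).
Now find the simultaneous Nash equilibrium.
Row's best replies: W→C; X→C; Y→D; Z→D.
Player 2's best replies: A→Y; B→Z; C→W; D→W.
The unique mutual best reply is (C, W), giving (12, 10).
Row earns 10 sequentially versus 12 at the Nash outcome: worse off.

worse off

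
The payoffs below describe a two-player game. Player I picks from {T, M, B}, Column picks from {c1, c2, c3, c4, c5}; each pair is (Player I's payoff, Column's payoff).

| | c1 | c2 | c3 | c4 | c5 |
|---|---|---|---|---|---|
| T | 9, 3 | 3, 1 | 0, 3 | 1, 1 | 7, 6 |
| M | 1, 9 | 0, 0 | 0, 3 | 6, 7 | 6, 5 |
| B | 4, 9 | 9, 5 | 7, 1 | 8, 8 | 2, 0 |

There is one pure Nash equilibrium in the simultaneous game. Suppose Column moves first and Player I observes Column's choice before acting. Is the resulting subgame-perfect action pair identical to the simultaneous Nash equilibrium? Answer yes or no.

Backward induction with Column moving first.
- c1: BR = T, leader payoff 3.
- c2: BR = B, leader payoff 5.
- c3: BR = B, leader payoff 1.
- c4: BR = B, leader payoff 8.
- c5: BR = T, leader payoff 6.
Column's induced payoffs are 3, 5, 1, 8, 6, so Column commits to c4. Subgame-perfect outcome: (B, c4) with payoffs (8, 8).
For the simultaneous game, intersect best replies.
Player I's best replies: c1→T; c2→B; c3→B; c4→B; c5→T.
Column's best replies: T→c5; M→c1; B→c1.
Only (T, c5) has each player best-responding; Nash payoffs (7, 6).
Sequential outcome (B, c4) differs from the Nash profile (T, c5).

no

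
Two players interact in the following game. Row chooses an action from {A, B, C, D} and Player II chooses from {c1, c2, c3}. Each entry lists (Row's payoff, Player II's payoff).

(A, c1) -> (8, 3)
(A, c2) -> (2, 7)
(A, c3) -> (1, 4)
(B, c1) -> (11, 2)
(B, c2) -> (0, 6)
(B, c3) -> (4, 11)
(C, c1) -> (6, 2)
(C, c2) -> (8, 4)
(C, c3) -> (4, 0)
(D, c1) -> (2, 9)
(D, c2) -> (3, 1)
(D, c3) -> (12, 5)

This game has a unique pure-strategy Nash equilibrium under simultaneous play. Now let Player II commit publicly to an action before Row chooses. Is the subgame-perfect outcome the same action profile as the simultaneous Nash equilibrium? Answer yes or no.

no

Solve by backward induction (Player II leads).
- c1: BR = B, leader payoff 2.
- c2: BR = C, leader payoff 4.
- c3: BR = D, leader payoff 5.
Maximizing over 2, 4, 5, Player II chooses c3. Subgame-perfect outcome: (D, c3) with payoffs (12, 5).
Now find the simultaneous Nash equilibrium.
Row's best replies: c1→B; c2→C; c3→D.
Player II's best replies: A→c2; B→c3; C→c2; D→c1.
Only (C, c2) has each player best-responding; Nash payoffs (8, 4).
Sequential outcome (D, c3) differs from the Nash profile (C, c2).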